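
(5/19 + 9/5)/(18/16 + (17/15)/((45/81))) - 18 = -208646/12027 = -17.35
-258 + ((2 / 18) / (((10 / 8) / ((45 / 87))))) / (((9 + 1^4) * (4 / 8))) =-112226 / 435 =-257.99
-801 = -801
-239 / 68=-3.51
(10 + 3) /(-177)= -13 /177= -0.07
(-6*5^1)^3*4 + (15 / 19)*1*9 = -107992.89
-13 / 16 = -0.81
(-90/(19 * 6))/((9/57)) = -5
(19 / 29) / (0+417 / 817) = 15523 / 12093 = 1.28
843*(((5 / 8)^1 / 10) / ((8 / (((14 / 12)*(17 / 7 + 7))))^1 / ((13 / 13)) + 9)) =9273 / 1712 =5.42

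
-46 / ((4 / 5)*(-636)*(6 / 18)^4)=7.32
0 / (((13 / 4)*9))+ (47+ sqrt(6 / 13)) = sqrt(78) / 13+ 47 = 47.68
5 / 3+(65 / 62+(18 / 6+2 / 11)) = 12065 / 2046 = 5.90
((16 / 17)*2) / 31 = 32 / 527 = 0.06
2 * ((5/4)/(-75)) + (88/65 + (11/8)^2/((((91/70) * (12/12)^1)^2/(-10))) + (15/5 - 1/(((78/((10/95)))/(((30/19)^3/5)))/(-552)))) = -3319566971/528581976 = -6.28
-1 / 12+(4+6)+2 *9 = 335 / 12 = 27.92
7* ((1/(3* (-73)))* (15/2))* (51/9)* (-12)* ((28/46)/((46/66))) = 549780/38617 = 14.24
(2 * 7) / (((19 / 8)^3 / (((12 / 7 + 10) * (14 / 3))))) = 1175552 / 20577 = 57.13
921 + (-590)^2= 349021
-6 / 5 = -1.20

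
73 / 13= 5.62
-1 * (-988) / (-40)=-247 / 10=-24.70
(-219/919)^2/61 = 47961/51518221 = 0.00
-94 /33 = -2.85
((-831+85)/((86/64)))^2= 569872384/1849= 308205.72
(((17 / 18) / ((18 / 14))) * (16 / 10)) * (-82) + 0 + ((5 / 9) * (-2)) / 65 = -507506 / 5265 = -96.39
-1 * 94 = -94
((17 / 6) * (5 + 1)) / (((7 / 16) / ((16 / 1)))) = 4352 / 7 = 621.71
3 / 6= 1 / 2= 0.50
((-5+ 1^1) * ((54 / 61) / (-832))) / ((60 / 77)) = 693 / 126880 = 0.01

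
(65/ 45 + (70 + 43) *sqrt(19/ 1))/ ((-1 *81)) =-113 *sqrt(19)/ 81- 13/ 729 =-6.10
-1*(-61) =61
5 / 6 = 0.83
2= 2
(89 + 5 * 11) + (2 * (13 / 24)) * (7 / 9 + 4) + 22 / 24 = 8105 / 54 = 150.09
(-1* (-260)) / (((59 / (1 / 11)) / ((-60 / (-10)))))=1560 / 649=2.40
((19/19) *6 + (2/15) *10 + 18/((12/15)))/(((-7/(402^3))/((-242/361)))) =469024258824/2527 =185605167.72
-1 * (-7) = 7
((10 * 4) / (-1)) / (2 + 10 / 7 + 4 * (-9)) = 70 / 57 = 1.23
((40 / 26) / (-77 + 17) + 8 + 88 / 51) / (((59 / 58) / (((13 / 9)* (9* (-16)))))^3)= -82924513.41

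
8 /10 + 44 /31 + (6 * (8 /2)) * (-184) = -684136 /155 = -4413.78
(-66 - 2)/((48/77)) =-1309/12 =-109.08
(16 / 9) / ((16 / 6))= 2 / 3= 0.67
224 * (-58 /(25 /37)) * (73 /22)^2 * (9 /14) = -411697224 /3025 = -136098.26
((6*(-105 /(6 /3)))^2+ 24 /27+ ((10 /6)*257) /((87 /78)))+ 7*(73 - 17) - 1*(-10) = 26103109 /261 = 100011.91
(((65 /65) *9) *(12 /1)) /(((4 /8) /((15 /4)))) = 810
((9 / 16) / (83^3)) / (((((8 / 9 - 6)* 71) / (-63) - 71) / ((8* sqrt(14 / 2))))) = -5103* sqrt(7) / 42301945834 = -0.00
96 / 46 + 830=19138 / 23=832.09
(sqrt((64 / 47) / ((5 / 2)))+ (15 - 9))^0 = 1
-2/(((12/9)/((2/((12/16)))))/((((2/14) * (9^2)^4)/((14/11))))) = -947027862/49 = -19327099.22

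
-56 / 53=-1.06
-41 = -41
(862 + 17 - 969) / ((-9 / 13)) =130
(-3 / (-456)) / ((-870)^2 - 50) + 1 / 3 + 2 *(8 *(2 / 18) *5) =9548419609 / 1035370800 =9.22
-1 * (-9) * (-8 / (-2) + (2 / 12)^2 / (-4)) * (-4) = -575 / 4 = -143.75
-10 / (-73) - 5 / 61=245 / 4453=0.06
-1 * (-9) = 9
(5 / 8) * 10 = 6.25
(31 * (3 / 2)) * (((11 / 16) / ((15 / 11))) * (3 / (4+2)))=3751 / 320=11.72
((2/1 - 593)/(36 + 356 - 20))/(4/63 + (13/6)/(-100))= -620550/16337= -37.98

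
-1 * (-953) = 953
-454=-454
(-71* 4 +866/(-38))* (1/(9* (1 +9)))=-1943/570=-3.41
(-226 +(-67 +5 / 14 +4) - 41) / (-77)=4615 / 1078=4.28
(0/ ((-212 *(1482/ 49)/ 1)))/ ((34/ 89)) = 0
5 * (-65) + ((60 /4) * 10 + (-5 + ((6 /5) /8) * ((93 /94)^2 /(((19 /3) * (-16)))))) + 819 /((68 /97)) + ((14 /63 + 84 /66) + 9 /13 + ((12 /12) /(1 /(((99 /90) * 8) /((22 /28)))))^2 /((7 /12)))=7084771606747709 /5877014457600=1205.51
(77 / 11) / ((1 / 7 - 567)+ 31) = -49 / 3751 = -0.01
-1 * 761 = -761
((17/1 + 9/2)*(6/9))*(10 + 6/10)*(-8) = -18232/15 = -1215.47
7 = 7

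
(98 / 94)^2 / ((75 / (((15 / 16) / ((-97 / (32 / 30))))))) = -2401 / 16070475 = -0.00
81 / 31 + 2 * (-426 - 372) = -1593.39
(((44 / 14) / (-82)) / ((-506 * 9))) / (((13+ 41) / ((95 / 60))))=19 / 76994064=0.00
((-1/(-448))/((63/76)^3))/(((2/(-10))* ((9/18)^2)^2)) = -0.31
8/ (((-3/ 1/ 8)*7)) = -64/ 21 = -3.05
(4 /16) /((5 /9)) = 9 /20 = 0.45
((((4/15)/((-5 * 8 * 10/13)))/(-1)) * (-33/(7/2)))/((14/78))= -5577/12250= -0.46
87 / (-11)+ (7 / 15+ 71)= 10487 / 165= 63.56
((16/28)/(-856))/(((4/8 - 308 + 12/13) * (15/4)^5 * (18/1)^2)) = 3328/367228129865625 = 0.00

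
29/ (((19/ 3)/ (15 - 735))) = -62640/ 19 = -3296.84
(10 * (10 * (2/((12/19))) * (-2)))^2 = 3610000/9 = 401111.11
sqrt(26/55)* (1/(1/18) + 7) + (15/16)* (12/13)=45/52 + 5* sqrt(1430)/11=18.05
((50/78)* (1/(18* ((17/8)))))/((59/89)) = 0.03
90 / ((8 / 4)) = 45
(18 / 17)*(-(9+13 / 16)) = -1413 / 136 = -10.39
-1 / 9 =-0.11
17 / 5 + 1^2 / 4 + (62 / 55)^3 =3382387 / 665500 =5.08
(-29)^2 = 841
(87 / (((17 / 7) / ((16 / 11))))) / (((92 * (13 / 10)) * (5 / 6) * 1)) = 0.52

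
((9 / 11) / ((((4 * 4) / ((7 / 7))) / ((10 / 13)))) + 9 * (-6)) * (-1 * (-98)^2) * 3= 444648393 / 286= 1554714.66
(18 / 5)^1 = 3.60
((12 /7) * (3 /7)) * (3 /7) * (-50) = -5400 /343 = -15.74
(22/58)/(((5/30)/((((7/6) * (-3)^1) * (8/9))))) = -616/87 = -7.08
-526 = -526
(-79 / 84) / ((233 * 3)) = -79 / 58716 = -0.00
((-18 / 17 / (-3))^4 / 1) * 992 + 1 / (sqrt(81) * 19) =219926593 / 14282091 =15.40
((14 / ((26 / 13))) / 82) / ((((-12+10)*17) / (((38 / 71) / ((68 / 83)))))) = -11039 / 6730232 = -0.00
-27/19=-1.42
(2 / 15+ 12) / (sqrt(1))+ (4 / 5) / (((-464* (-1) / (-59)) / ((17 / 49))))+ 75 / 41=48685139 / 3495660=13.93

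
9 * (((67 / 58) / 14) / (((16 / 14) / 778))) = 234567 / 464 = 505.53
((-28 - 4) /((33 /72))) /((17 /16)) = -65.71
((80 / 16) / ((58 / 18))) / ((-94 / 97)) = -4365 / 2726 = -1.60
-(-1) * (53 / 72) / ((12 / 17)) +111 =96805 / 864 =112.04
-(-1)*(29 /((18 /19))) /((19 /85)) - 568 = -7759 /18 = -431.06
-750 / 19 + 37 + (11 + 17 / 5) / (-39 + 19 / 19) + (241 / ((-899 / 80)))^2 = 35094225529 / 76779095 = 457.08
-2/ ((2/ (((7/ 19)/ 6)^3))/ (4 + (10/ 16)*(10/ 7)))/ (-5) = 6713/ 29630880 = 0.00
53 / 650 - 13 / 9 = -7973 / 5850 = -1.36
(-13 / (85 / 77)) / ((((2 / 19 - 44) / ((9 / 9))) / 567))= 3594591 / 23630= 152.12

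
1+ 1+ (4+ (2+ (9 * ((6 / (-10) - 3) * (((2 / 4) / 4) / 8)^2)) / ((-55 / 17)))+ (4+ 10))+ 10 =18023777 / 563200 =32.00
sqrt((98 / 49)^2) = 2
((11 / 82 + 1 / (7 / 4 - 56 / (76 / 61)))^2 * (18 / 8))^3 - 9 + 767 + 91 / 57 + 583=1864269760280697797364429307595905813345 / 1388555491454590591917019881099890688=1342.60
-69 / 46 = -3 / 2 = -1.50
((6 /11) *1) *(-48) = -26.18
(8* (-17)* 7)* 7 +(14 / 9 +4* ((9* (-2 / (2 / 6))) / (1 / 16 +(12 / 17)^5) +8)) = -366472591034 / 48610521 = -7538.96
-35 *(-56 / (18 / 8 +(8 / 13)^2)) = 1324960 / 1777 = 745.62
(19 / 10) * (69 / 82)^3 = 6241671 / 5513680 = 1.13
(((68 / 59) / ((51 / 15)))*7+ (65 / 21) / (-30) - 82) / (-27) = 592715 / 200718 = 2.95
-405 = -405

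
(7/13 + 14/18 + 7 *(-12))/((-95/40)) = 77392/2223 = 34.81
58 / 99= 0.59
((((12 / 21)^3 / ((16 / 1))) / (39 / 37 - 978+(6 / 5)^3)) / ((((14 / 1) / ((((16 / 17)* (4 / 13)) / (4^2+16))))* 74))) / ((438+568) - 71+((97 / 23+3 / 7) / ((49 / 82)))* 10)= -230 / 2229910356757083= -0.00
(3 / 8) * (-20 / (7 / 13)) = -195 / 14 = -13.93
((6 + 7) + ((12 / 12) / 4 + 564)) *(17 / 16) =39253 / 64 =613.33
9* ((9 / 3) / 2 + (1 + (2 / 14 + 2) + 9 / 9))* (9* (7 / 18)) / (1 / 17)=12087 / 4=3021.75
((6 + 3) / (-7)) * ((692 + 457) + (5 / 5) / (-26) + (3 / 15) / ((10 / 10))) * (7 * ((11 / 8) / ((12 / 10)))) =-4929903 / 416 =-11850.73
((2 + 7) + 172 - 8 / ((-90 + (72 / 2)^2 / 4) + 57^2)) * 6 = 1260830 / 1161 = 1085.99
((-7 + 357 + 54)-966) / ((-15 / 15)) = 562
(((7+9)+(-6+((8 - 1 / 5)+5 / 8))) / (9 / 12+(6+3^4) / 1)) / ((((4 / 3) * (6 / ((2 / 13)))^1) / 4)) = 737 / 45630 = 0.02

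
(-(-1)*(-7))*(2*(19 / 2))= -133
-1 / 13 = -0.08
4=4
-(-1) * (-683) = -683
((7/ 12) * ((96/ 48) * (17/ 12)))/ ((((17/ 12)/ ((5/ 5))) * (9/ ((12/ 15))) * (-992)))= -7/ 66960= -0.00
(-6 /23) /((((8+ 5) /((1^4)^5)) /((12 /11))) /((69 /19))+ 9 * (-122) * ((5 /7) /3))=1512 /1496221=0.00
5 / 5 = 1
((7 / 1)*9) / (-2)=-63 / 2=-31.50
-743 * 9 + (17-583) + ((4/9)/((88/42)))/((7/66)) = -7251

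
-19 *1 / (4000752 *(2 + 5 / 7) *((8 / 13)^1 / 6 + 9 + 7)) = -13 / 119641536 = -0.00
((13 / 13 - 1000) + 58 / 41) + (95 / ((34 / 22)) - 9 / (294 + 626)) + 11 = -593226873 / 641240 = -925.12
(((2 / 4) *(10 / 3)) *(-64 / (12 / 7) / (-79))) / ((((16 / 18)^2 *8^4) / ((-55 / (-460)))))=3465 / 119078912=0.00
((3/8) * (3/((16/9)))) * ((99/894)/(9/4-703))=-2673/26729408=-0.00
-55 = -55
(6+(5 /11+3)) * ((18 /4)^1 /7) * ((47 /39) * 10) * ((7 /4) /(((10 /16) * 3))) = 752 /11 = 68.36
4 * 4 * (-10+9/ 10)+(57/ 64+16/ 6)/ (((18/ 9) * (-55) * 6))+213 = 1708049/ 25344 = 67.39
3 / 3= 1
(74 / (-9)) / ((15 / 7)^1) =-518 / 135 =-3.84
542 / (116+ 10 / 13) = 3523 / 759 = 4.64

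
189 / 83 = 2.28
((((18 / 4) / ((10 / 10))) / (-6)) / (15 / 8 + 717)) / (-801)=2 / 1535517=0.00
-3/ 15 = -1/ 5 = -0.20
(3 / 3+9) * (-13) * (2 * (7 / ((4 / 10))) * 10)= -45500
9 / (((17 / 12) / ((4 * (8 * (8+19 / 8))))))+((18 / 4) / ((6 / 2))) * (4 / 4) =71763 / 34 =2110.68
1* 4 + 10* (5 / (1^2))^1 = 54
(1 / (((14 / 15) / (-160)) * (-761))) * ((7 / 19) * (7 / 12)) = 700 / 14459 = 0.05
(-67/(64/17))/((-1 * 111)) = 0.16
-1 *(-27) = 27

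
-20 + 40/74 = -19.46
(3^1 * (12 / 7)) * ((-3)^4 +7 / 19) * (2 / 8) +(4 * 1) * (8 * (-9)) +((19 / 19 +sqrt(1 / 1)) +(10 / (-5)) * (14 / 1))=-27848 / 133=-209.38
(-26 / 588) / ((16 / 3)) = -13 / 1568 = -0.01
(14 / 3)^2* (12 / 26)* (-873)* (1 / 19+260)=-563629752 / 247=-2281901.83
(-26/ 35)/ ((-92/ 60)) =78/ 161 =0.48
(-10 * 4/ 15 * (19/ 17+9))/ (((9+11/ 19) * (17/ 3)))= -13072/ 26299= -0.50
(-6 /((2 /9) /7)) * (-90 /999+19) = -132237 /37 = -3573.97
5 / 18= 0.28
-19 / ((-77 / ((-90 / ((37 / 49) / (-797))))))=9540090 / 407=23440.02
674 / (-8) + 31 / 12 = -81.67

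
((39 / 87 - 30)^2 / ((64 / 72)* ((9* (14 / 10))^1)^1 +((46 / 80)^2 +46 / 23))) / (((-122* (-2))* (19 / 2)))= 587559200 / 21101691631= 0.03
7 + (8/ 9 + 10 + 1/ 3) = 164/ 9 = 18.22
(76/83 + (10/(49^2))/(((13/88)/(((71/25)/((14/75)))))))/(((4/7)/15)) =91440285/2590679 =35.30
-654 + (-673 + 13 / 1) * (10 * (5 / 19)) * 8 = -276426 / 19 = -14548.74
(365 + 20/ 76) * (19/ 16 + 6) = 199525/ 76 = 2625.33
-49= -49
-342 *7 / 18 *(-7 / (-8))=-931 / 8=-116.38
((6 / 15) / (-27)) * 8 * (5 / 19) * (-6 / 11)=32 / 1881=0.02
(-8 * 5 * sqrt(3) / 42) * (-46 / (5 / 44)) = 8096 * sqrt(3) / 21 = 667.75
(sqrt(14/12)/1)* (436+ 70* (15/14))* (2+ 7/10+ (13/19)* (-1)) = 195713* sqrt(42)/1140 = 1112.60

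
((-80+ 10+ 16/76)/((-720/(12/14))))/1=221/2660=0.08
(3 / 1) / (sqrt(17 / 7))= 3 * sqrt(119) / 17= 1.93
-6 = -6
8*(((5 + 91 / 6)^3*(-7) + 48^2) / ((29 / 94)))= -1118906722 / 783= -1428999.64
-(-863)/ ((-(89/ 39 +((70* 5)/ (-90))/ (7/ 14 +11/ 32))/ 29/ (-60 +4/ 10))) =-23559967314/ 36755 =-641000.34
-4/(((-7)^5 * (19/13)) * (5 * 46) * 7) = 26/257063065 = 0.00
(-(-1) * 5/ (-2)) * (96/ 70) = -24/ 7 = -3.43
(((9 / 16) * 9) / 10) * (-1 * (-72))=729 / 20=36.45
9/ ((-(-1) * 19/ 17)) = 153/ 19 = 8.05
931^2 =866761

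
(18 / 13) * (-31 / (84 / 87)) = -8091 / 182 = -44.46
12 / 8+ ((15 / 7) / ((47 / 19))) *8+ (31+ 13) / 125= 722327 / 82250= 8.78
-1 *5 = -5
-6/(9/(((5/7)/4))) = -0.12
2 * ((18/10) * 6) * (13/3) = 468/5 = 93.60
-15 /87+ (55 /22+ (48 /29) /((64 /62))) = 114 /29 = 3.93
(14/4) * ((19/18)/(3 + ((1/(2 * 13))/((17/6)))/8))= 58786/47763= 1.23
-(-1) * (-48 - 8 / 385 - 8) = -21568 / 385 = -56.02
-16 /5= -3.20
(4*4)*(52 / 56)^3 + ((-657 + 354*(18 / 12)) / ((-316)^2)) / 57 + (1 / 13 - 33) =-85075308663 / 4229950088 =-20.11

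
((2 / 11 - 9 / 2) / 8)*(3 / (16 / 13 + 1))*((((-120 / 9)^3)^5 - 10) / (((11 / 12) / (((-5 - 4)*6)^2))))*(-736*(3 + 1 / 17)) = -50751395153838086782142903494400 / 130461111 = -389015506343787665445704.40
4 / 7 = 0.57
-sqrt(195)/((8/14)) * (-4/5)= 7 * sqrt(195)/5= 19.55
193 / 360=0.54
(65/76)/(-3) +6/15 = 131/1140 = 0.11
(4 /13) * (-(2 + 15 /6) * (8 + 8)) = -288 /13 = -22.15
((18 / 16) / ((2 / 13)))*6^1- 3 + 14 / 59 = 19405 / 472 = 41.11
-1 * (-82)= 82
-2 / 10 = -1 / 5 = -0.20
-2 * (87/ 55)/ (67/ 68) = -11832/ 3685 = -3.21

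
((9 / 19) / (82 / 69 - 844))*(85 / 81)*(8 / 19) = -7820 / 31490391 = -0.00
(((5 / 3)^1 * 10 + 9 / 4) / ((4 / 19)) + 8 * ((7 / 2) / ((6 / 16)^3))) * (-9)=-268193 / 48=-5587.35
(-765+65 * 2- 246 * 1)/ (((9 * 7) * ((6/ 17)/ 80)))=-3169.74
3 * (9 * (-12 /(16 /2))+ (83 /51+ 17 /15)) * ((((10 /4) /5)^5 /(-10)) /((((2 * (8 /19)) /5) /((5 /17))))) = 104063 /591872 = 0.18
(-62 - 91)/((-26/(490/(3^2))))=4165/13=320.38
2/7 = 0.29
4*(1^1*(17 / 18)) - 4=-2 / 9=-0.22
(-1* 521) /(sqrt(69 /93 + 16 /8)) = -521* sqrt(2635) /85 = -314.64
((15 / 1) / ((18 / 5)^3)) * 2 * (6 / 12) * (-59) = -36875 / 1944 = -18.97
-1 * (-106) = 106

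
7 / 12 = 0.58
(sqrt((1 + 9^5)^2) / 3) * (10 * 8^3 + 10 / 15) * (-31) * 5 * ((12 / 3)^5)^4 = -154596332695409655808000 / 9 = -17177370299489961756444.44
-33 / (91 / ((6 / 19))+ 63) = -198 / 2107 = -0.09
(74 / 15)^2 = 5476 / 225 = 24.34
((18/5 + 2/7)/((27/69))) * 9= 3128/35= 89.37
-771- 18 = -789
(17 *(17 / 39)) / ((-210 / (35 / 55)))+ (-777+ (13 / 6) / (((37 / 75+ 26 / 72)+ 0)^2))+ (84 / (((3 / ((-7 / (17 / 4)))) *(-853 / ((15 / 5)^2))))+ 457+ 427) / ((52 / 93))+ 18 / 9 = 89374839185742871 / 110364443831070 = 809.82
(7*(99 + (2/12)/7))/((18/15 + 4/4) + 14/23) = 478285/1938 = 246.79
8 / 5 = 1.60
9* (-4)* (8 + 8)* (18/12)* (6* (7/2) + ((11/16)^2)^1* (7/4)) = -18858.66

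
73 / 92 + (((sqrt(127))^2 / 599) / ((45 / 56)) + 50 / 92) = 3969769 / 2479860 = 1.60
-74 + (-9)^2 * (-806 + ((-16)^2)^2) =5243056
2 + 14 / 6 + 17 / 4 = 103 / 12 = 8.58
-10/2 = -5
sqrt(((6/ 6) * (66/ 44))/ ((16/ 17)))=sqrt(102)/ 8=1.26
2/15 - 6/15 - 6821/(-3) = 11367/5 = 2273.40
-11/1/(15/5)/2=-1.83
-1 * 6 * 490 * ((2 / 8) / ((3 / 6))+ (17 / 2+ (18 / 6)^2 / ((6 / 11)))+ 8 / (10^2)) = -75205.20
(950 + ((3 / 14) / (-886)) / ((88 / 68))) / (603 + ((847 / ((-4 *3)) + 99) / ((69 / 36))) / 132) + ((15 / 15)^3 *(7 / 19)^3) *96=26138330756217 / 4099575889178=6.38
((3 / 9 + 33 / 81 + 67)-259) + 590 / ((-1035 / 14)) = -123728 / 621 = -199.24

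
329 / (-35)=-47 / 5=-9.40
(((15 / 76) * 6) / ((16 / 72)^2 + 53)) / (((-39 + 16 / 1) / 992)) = -1807920 / 1877789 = -0.96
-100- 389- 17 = -506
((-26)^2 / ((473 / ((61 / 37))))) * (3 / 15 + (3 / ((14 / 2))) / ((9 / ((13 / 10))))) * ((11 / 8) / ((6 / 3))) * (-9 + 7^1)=-113399 / 133644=-0.85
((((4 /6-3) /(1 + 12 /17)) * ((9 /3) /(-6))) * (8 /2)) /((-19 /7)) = -1.01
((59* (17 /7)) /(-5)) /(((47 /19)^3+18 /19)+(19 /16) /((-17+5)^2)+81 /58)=-459665816832 /280525498855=-1.64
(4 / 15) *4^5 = 4096 / 15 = 273.07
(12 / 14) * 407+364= 4990 / 7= 712.86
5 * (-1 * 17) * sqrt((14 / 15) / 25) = -17 * sqrt(210) / 15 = -16.42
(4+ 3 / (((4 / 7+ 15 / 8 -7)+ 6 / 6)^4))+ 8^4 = 4100.02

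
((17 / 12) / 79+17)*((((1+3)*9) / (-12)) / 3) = -16133 / 948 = -17.02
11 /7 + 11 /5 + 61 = 64.77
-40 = -40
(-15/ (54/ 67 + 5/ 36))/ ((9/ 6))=-24120/ 2279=-10.58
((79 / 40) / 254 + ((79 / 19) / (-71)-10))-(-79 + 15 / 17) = 15859529547 / 232999280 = 68.07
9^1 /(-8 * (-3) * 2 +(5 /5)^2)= 9 /49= 0.18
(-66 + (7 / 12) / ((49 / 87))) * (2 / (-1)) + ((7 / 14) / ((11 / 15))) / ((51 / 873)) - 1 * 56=112050 / 1309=85.60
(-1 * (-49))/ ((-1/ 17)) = -833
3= 3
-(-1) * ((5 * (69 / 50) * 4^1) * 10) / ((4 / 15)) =1035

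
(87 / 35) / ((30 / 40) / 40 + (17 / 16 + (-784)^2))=928 / 229471977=0.00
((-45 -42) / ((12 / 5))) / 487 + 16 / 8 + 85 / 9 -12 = -11045 / 17532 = -0.63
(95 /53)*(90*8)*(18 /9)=136800 /53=2581.13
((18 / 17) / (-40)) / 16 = -9 / 5440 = -0.00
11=11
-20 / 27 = -0.74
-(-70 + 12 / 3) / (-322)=-33 / 161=-0.20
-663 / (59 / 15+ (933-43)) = -0.74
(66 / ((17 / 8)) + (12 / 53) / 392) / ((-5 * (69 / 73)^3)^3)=-53818108576816903615993 / 130431185487737911176750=-0.41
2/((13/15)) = 30/13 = 2.31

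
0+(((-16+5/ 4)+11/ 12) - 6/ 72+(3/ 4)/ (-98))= -16375/ 1176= -13.92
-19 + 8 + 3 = -8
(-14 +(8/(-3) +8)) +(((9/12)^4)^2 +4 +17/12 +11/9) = -1136983/589824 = -1.93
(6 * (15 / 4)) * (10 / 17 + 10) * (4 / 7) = 16200 / 119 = 136.13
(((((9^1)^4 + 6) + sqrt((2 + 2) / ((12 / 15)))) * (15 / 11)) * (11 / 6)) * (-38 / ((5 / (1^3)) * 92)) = -124773 / 92 - 19 * sqrt(5) / 92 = -1356.69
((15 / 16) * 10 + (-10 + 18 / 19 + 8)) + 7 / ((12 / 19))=8849 / 456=19.41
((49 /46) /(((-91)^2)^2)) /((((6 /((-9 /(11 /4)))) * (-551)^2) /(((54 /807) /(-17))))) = 0.00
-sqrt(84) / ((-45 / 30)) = 4 * sqrt(21) / 3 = 6.11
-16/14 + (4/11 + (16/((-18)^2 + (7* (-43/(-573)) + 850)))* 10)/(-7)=-1.21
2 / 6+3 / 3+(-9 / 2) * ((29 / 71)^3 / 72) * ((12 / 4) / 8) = 1.33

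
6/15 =2/5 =0.40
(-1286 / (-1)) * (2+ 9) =14146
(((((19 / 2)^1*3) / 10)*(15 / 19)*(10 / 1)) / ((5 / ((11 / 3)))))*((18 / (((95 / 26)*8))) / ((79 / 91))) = 351351 / 30020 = 11.70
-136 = -136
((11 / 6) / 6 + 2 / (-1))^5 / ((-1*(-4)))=-844596301 / 241864704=-3.49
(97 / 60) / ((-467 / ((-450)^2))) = -327375 / 467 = -701.02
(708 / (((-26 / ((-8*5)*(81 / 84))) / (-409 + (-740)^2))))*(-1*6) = -313803094680 / 91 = -3448385655.82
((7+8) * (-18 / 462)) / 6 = -15 / 154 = -0.10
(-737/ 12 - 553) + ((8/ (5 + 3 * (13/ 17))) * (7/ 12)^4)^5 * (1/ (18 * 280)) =-1517325987375496901297271804567289/ 2469539108734596558934203432960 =-614.42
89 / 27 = 3.30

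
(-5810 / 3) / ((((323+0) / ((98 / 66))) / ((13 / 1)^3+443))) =-22775200 / 969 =-23503.82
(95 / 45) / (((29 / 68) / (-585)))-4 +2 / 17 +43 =-1408375 / 493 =-2856.74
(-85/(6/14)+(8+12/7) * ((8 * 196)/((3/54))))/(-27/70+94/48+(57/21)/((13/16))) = 2991836120/53653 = 55762.70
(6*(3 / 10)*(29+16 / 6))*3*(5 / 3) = 285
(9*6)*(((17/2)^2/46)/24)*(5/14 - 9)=-314721/10304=-30.54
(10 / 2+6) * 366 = 4026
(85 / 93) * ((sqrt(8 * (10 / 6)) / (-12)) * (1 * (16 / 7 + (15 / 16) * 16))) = -10285 * sqrt(30) / 11718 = -4.81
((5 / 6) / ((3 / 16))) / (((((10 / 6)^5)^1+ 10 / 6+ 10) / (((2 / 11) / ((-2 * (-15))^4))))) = 1 / 24585000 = 0.00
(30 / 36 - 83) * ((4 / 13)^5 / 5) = -252416 / 5569395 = -0.05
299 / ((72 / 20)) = 83.06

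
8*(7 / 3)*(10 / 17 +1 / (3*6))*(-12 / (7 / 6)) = -6304 / 51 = -123.61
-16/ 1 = -16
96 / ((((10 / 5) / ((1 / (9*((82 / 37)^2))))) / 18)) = 32856 / 1681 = 19.55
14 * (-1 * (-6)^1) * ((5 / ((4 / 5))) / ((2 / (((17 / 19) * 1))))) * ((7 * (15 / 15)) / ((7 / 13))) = 116025 / 38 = 3053.29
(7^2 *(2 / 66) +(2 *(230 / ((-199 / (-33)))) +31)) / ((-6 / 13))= -4642742 / 19701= -235.66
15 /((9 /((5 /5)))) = 5 /3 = 1.67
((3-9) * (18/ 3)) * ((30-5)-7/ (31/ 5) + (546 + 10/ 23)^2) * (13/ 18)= -127321604904/ 16399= -7763985.91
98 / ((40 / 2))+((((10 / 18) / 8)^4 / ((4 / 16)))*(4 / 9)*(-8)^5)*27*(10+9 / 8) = -8792837 / 21870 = -402.05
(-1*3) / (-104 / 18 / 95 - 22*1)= 0.14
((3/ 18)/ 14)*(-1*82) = -41/ 42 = -0.98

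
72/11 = 6.55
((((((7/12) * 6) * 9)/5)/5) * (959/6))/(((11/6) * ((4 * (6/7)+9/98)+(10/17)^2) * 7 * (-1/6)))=-733341546/30113875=-24.35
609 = 609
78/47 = 1.66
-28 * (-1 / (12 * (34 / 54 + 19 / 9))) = 63 / 74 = 0.85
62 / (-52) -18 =-499 / 26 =-19.19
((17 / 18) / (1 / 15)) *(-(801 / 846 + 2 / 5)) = -3587 / 188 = -19.08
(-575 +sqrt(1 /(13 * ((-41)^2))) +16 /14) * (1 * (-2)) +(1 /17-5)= 135990 /119-2 * sqrt(13) /533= 1142.76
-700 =-700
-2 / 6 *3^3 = -9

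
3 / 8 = 0.38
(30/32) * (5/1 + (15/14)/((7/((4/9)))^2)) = 4.69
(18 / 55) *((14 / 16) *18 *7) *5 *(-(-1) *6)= 1082.45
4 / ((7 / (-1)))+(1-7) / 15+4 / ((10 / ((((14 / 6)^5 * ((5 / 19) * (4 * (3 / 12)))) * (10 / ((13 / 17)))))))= 197962586 / 2100735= 94.23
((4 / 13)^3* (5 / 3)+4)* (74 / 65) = 1974616 / 428415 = 4.61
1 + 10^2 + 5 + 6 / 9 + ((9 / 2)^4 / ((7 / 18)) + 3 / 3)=195235 / 168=1162.11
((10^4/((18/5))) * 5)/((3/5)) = 625000/27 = 23148.15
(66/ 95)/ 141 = 22/ 4465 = 0.00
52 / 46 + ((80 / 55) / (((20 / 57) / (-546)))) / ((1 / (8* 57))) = -1305628714 / 1265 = -1032117.56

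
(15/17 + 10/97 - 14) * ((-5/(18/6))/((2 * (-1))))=-107305/9894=-10.85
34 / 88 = 17 / 44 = 0.39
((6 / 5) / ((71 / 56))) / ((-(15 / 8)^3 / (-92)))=5275648 / 399375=13.21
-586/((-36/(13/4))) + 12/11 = 42763/792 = 53.99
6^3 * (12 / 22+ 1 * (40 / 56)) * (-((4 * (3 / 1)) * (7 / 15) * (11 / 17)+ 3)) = -11795976 / 6545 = -1802.29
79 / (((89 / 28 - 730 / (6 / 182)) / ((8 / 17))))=-53088 / 31616141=-0.00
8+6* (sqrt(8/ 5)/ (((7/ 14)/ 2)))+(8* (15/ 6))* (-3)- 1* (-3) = -49+48* sqrt(10)/ 5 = -18.64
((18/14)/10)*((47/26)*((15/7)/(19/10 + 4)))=6345/75166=0.08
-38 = -38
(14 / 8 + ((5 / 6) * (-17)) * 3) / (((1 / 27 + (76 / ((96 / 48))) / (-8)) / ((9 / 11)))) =39609 / 5599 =7.07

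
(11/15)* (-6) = -4.40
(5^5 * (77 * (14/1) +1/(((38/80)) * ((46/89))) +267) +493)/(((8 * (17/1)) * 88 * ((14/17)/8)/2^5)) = 3685087132/33649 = 109515.50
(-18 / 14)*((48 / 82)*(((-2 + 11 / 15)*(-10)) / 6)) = -456 / 287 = -1.59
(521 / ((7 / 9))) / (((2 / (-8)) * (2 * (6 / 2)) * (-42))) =521 / 49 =10.63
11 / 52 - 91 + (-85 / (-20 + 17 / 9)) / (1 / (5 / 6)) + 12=-634661 / 8476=-74.88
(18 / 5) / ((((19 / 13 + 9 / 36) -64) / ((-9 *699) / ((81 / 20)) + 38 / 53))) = 77022192 / 858335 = 89.73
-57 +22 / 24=-673 / 12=-56.08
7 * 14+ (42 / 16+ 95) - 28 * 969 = -215491 / 8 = -26936.38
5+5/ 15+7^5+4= 50449/ 3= 16816.33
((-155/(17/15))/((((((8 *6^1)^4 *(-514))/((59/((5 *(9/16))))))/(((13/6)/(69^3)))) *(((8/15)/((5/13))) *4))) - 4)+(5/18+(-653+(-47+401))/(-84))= -208250889022313609/1279981074000642048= -0.16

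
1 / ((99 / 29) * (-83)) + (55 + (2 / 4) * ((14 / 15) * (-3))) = 2202011 / 41085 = 53.60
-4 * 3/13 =-12/13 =-0.92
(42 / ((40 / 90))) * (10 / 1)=945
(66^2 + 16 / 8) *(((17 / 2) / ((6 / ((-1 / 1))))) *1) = -37043 / 6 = -6173.83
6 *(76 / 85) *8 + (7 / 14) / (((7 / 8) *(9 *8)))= 459733 / 10710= 42.93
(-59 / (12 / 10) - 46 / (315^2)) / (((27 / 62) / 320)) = -19358318528 / 535815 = -36128.74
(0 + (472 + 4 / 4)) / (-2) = -473 / 2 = -236.50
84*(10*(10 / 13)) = 8400 / 13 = 646.15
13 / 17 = 0.76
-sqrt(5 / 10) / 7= -sqrt(2) / 14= -0.10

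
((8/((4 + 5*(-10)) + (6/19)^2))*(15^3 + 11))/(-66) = 2444692/273405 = 8.94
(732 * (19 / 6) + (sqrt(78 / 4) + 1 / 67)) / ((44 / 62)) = 31 * sqrt(78) / 44 + 4814517 / 1474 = 3272.52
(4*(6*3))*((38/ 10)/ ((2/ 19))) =2599.20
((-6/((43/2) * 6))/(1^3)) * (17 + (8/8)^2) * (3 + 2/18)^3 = -87808/3483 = -25.21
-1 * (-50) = 50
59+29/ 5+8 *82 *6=20004/ 5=4000.80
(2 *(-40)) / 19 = -80 / 19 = -4.21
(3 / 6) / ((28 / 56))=1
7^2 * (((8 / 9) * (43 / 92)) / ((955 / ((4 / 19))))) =16856 / 3756015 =0.00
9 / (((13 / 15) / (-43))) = -5805 / 13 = -446.54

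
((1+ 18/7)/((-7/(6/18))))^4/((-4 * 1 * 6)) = -0.00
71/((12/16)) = 284/3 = 94.67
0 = 0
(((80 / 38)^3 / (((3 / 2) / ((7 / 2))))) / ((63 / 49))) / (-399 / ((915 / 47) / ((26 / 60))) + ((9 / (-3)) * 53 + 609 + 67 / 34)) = 81300800000 / 2127329090487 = 0.04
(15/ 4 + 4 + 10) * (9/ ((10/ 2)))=639/ 20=31.95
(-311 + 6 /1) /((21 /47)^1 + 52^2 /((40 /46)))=-71675 /730861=-0.10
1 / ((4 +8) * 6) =1 / 72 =0.01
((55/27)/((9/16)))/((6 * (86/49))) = 10780/31347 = 0.34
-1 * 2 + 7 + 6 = 11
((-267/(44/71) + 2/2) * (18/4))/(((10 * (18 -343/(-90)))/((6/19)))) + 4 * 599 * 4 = 15723399853/1641068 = 9581.20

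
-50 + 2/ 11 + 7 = -471/ 11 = -42.82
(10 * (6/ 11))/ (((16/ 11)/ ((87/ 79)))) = 1305/ 316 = 4.13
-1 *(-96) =96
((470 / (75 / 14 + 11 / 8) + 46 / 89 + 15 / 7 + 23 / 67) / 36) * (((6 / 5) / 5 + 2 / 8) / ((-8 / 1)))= -222809867 / 1798440800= -0.12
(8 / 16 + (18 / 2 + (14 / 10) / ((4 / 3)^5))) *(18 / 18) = 50341 / 5120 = 9.83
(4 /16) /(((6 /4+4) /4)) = 2 /11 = 0.18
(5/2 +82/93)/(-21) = -629/3906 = -0.16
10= 10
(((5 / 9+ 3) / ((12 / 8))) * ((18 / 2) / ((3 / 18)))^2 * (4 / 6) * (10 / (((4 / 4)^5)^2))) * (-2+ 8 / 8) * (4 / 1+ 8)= -552960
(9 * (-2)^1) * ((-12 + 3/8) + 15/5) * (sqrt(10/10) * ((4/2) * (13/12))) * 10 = 13455/4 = 3363.75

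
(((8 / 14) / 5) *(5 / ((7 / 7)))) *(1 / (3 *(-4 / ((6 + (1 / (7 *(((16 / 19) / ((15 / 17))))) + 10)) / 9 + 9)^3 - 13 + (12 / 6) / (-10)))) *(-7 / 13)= 63288531795753170 / 8147196466659900819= 0.01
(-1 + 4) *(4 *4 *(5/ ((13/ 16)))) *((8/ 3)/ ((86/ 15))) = 76800/ 559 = 137.39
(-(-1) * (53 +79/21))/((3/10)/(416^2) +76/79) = 162963374080/2761978737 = 59.00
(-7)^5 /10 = -16807 /10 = -1680.70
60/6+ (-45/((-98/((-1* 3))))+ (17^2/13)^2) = 8327863/16562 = 502.83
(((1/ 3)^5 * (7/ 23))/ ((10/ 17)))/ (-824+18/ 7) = -833/ 321367500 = -0.00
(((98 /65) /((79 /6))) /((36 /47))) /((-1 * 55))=-2303 /847275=-0.00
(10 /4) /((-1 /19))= -95 /2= -47.50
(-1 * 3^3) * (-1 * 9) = 243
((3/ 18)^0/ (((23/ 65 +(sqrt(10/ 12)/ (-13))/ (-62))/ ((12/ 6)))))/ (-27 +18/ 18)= -2652360/ 12200731 +1550 * sqrt(30)/ 12200731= -0.22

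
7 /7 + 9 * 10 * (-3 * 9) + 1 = -2428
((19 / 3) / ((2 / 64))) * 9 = 1824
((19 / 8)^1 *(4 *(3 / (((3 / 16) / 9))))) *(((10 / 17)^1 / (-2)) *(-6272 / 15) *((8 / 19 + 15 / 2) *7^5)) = 380753576448 / 17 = 22397269202.82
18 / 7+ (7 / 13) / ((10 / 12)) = 1464 / 455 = 3.22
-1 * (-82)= 82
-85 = -85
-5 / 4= -1.25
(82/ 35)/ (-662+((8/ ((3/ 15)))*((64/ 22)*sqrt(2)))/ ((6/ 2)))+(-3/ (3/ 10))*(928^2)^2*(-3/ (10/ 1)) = 9227263137844172848701/ 4147245515- 173184*sqrt(2)/ 829449103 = 2224913645568.00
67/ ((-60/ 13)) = -871/ 60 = -14.52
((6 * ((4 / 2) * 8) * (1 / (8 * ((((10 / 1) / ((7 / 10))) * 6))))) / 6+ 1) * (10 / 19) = 307 / 570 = 0.54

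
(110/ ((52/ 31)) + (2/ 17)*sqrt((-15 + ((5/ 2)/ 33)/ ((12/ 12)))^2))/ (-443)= -982115/ 6461598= -0.15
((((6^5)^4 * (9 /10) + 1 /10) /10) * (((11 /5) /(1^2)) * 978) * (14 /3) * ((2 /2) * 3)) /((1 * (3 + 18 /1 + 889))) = 35399657248377747303 /3250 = 10892202230270076.09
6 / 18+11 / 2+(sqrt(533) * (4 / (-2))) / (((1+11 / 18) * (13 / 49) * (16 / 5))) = 35 / 6- 2205 * sqrt(533) / 1508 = -27.92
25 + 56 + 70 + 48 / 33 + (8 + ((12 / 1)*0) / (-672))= 1765 / 11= 160.45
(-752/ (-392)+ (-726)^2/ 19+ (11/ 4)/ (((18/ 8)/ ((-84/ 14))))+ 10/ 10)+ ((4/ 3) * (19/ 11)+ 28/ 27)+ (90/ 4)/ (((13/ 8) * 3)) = 99729707963/ 3594591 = 27744.38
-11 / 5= -2.20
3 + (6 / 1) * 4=27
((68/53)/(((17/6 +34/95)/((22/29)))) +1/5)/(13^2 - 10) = 415259/130744905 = 0.00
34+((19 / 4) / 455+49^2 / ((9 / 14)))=3768.90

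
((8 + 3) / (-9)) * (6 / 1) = -22 / 3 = -7.33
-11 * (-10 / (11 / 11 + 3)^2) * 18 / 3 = 165 / 4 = 41.25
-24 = -24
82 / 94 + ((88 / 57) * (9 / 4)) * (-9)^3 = -2260579 / 893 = -2531.44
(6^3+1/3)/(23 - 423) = -649/1200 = -0.54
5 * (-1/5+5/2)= 23/2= 11.50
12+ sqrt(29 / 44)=12.81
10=10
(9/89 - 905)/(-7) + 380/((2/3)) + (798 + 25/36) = 33596375/22428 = 1497.97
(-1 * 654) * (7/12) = -763/2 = -381.50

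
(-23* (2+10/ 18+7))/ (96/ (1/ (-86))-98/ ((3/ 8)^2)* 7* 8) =0.00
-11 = -11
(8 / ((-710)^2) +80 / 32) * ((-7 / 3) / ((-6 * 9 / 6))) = 1470301 / 2268450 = 0.65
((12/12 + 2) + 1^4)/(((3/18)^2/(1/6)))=24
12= 12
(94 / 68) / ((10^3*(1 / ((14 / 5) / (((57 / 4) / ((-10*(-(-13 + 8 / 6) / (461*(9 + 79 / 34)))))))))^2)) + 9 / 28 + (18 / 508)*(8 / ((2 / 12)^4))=122895167592417665059 / 334234446920104500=367.69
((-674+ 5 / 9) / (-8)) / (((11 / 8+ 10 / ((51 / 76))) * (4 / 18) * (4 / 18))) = 95931 / 916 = 104.73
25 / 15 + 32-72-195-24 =-772 / 3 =-257.33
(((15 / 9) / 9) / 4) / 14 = 5 / 1512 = 0.00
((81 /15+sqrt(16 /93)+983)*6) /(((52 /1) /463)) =926*sqrt(93) /403+3432219 /65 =52825.53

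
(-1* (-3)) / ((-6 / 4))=-2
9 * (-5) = -45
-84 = -84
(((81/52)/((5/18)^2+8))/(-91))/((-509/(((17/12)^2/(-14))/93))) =-70227/10942485045856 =-0.00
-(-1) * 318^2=101124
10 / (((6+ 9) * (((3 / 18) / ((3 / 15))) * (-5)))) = -0.16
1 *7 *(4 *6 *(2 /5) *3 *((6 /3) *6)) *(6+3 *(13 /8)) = 131544 /5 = 26308.80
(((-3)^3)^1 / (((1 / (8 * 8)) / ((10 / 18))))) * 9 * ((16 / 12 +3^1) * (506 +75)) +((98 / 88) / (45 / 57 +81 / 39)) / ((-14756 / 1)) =-1428461412619969 / 65668416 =-21752640.00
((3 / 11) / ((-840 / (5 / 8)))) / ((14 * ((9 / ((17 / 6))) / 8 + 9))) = -17 / 11021472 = -0.00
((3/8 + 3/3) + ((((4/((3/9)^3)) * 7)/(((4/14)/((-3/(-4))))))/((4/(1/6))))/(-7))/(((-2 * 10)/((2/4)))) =167/640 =0.26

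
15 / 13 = 1.15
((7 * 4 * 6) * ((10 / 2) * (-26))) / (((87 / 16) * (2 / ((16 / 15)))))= -186368 / 87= -2142.16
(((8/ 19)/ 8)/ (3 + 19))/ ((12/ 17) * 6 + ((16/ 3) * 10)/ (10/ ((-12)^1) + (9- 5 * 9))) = 221/ 257488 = 0.00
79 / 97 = 0.81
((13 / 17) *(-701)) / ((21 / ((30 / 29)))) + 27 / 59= -5283493 / 203609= -25.95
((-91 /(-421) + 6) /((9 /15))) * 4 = 52340 /1263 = 41.44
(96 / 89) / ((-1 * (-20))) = 24 / 445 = 0.05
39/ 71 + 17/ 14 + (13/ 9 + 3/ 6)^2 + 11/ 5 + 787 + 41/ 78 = 795.27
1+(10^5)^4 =100000000000000000001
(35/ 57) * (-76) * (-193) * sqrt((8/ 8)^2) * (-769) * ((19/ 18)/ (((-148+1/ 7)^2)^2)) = -94788891722/ 6196624203375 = -0.02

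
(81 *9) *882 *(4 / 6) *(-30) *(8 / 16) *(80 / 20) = -25719120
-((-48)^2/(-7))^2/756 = -49152/343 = -143.30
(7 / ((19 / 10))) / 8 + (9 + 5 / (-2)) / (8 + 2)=1.11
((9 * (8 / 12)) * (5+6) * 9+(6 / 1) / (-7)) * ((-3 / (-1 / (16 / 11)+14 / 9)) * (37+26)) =-129143.81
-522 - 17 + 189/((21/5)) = -494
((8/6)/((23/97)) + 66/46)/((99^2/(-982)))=-478234/676269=-0.71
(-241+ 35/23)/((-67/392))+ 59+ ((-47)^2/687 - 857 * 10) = -7523584336/1058667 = -7106.66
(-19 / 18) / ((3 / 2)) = -19 / 27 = -0.70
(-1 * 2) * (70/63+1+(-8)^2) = -1190/9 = -132.22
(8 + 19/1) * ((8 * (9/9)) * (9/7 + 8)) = 14040/7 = 2005.71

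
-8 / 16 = -1 / 2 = -0.50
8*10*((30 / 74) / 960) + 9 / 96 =151 / 1184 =0.13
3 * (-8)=-24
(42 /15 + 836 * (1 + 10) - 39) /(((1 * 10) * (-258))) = -45799 /12900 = -3.55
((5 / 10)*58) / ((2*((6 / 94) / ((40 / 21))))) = 27260 / 63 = 432.70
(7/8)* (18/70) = 9/40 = 0.22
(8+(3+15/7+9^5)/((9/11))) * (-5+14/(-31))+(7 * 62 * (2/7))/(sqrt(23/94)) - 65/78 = -512372243/1302+124 * sqrt(2162)/23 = -393276.39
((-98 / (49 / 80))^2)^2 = 655360000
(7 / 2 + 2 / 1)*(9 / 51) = 33 / 34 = 0.97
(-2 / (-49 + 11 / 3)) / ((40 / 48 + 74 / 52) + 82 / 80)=0.01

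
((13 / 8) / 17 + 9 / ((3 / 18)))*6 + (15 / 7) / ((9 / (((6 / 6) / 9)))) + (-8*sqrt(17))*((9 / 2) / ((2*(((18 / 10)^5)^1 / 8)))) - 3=4133203 / 12852 - 50000*sqrt(17) / 6561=290.18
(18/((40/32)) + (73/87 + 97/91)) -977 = -960.69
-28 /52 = -0.54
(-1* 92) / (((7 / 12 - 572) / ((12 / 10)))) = 6624 / 34285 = 0.19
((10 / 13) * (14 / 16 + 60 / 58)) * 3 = 6645 / 1508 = 4.41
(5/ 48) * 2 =5/ 24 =0.21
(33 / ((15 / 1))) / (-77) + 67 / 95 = 90 / 133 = 0.68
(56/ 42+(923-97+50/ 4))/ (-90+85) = -5039/ 30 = -167.97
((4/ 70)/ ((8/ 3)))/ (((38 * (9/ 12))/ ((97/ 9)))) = 97/ 11970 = 0.01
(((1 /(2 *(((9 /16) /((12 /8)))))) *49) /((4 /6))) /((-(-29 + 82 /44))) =2156 /597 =3.61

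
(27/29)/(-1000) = -27/29000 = -0.00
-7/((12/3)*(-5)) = 7/20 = 0.35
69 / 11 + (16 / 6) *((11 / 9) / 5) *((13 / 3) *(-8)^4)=51572009 / 4455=11576.21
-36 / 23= -1.57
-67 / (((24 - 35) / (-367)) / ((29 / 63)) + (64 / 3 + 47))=-2139243 / 2183894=-0.98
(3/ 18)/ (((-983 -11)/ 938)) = -0.16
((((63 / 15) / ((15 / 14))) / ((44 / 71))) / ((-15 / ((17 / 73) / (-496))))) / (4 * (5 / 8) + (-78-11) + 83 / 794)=-23479771 / 10245660084000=-0.00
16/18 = 0.89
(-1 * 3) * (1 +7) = -24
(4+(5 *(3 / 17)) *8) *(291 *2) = 109416 / 17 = 6436.24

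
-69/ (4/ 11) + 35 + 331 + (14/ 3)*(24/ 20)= 3637/ 20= 181.85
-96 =-96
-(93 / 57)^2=-961 / 361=-2.66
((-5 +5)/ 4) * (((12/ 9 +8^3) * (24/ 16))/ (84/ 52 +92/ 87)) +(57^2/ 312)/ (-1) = -10.41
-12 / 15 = -4 / 5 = -0.80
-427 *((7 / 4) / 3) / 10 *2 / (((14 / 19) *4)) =-8113 / 480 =-16.90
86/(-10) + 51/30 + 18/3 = -9/10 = -0.90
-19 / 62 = -0.31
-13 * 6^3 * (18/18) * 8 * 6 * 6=-808704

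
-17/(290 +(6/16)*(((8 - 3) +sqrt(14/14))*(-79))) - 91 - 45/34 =-1411723/15266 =-92.47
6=6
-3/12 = -1/4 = -0.25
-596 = -596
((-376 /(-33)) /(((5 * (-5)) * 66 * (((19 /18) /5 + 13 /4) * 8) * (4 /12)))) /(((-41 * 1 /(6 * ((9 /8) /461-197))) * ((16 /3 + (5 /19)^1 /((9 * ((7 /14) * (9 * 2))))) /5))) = -0.02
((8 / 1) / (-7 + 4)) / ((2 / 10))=-40 / 3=-13.33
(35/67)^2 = 1225/4489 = 0.27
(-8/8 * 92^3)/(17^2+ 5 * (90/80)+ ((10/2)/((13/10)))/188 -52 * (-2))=-3806226944/1948579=-1953.33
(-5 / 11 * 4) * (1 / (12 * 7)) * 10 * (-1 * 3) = 50 / 77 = 0.65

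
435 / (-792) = -145 / 264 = -0.55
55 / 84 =0.65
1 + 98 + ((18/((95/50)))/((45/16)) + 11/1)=2154/19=113.37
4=4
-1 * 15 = -15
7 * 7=49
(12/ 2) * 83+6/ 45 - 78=6302/ 15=420.13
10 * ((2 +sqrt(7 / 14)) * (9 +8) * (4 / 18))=170 * sqrt(2) / 9 +680 / 9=102.27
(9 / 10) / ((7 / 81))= 729 / 70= 10.41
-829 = -829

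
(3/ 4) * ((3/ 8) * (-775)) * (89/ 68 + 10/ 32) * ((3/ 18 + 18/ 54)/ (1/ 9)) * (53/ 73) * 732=-268504933725/ 317696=-845163.09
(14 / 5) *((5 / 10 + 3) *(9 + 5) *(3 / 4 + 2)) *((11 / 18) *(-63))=-290521 / 20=-14526.05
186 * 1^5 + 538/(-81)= 14528/81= 179.36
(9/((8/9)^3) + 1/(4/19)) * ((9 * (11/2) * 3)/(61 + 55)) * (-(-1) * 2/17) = 157113/59392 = 2.65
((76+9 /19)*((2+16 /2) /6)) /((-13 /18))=-43590 /247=-176.48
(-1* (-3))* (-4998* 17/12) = -42483/2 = -21241.50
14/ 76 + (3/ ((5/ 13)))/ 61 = 3617/ 11590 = 0.31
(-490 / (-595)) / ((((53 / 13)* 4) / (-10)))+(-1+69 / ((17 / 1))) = 2.55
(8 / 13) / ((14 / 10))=40 / 91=0.44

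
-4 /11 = -0.36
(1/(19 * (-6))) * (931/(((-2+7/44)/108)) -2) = 81931/171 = 479.13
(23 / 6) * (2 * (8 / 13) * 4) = 736 / 39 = 18.87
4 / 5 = 0.80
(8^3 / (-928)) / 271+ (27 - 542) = -4047401 / 7859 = -515.00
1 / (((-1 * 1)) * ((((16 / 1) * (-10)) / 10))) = 1 / 16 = 0.06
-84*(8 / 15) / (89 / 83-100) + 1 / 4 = 16489 / 23460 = 0.70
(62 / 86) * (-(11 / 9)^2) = -3751 / 3483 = -1.08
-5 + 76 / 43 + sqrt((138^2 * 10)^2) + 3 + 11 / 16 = 131023033 / 688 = 190440.45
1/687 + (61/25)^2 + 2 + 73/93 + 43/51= 9.58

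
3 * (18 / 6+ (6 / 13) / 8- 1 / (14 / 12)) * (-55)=-132165 / 364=-363.09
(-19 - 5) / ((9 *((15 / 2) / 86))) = -1376 / 45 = -30.58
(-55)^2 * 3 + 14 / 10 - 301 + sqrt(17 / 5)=8777.24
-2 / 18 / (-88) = 0.00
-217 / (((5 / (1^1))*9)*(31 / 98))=-686 / 45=-15.24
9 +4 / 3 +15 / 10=71 / 6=11.83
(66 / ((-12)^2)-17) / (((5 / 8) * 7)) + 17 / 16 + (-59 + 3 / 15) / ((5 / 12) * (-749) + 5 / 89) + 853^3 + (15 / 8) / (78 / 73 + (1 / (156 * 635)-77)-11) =218433053272476061185001139 / 351942135332449200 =620650474.45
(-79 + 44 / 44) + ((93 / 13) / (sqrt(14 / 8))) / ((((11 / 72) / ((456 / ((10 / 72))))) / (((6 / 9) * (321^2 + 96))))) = -78 + 15115969944576 * sqrt(7) / 5005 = 7990628752.94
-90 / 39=-30 / 13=-2.31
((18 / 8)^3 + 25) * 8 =2329 / 8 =291.12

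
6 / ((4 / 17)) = 51 / 2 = 25.50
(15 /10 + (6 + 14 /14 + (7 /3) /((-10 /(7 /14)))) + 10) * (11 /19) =12133 /1140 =10.64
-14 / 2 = -7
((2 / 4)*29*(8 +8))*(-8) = -1856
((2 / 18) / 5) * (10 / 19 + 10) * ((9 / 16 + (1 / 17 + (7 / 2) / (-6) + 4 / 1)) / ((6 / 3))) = 16475 / 34884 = 0.47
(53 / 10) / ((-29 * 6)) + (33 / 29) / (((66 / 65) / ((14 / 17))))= 26399 / 29580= 0.89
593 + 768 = 1361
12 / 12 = 1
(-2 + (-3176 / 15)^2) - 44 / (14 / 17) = 70521532 / 1575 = 44775.58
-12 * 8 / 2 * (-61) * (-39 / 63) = -12688 / 7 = -1812.57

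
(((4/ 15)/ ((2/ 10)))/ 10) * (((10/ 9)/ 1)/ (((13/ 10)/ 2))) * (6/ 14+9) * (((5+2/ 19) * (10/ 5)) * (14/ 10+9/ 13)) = 9287168/ 202293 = 45.91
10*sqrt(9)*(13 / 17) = 22.94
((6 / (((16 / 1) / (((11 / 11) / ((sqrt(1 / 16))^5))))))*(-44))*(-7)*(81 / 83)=9580032 / 83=115422.07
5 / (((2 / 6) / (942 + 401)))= 20145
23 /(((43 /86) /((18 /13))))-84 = -264 /13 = -20.31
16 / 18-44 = -388 / 9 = -43.11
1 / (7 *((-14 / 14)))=-0.14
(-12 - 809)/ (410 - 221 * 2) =821/ 32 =25.66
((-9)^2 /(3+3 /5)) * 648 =14580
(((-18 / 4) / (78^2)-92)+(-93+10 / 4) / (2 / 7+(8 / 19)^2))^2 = 305878657635769 / 3701505600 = 82636.28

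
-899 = -899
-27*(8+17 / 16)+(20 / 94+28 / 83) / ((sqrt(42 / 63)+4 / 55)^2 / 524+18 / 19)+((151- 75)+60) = -12392757532330715342879 / 114633537903059866576- 405235538598000*sqrt(6) / 7164596118941241661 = -108.11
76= 76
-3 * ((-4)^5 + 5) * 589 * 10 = 18005730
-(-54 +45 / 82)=53.45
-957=-957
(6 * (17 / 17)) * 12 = 72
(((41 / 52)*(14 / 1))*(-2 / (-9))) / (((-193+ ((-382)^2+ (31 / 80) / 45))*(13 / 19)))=2181200 / 88662745639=0.00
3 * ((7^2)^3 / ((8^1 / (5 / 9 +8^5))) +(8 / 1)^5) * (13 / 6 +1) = 659281939151 / 144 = 4578346799.66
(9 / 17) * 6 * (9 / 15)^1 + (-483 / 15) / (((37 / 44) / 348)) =-8380590 / 629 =-13323.67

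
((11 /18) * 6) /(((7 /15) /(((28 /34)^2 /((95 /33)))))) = 10164 /5491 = 1.85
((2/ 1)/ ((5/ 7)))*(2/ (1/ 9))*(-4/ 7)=-144/ 5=-28.80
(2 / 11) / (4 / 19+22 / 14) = 266 / 2607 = 0.10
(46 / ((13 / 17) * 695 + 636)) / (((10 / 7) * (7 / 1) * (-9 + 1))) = -391 / 793880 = -0.00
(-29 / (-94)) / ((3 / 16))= 232 / 141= 1.65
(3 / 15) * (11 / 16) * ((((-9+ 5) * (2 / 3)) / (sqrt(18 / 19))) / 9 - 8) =-11 / 10 - 11 * sqrt(38) / 1620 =-1.14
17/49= 0.35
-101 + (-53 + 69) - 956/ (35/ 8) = -10623/ 35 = -303.51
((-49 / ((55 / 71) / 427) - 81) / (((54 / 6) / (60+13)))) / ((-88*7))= 27192281 / 76230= 356.71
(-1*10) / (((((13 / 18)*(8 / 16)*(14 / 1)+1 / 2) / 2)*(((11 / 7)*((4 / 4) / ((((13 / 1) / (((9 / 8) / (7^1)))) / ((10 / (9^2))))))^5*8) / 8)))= -47543375269245413376 / 171875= -276616001566518.77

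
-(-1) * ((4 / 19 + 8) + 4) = 232 / 19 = 12.21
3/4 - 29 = -113/4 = -28.25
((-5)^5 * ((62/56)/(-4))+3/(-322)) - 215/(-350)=1592631/1840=865.56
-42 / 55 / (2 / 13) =-273 / 55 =-4.96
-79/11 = -7.18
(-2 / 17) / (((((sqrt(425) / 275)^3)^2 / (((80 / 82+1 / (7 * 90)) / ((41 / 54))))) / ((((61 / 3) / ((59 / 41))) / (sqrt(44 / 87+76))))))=-8523982010190625 * sqrt(2262) / 294166307344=-1378148.12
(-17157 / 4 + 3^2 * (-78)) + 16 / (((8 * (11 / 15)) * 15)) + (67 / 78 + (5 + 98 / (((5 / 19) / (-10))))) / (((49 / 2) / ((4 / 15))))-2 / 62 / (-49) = -5620810583 / 1117116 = -5031.54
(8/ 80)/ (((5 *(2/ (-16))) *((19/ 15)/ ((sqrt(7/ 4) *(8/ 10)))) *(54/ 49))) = -196 *sqrt(7)/ 4275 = -0.12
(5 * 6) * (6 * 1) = 180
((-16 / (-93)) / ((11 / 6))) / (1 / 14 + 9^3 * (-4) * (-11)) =448 / 153131165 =0.00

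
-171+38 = -133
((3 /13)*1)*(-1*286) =-66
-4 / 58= -2 / 29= -0.07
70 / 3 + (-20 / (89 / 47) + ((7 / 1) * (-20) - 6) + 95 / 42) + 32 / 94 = -22949183 / 175686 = -130.63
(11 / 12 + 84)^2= 1038361 / 144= 7210.84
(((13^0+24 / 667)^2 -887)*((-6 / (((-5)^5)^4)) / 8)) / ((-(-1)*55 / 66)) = 1773625779 / 212139606475830078125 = 0.00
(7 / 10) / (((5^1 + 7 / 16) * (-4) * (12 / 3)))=-0.01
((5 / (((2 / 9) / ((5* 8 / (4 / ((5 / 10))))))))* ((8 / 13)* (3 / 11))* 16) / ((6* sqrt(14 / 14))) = 7200 / 143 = 50.35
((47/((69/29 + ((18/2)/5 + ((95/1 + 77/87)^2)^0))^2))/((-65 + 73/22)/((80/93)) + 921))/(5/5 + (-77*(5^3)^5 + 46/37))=-32174978000/36649121568147249326586939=-0.00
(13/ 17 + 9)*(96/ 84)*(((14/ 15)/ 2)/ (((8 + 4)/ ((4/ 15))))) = 1328/ 11475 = 0.12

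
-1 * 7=-7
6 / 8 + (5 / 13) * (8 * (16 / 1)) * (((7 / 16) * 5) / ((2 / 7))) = 19639 / 52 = 377.67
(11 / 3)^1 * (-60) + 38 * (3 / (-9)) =-698 / 3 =-232.67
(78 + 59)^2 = 18769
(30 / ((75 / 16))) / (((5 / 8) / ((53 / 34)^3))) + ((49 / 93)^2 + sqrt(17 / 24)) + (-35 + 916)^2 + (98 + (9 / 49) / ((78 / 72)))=sqrt(102) / 12 + 525316087173480632 / 676693651725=776299.08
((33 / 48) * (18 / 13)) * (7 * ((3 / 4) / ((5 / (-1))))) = -1.00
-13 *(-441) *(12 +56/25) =2040948/25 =81637.92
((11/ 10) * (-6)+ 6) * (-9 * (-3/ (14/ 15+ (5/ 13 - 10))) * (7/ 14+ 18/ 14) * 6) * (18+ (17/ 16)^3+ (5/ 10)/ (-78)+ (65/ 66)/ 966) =32988040671375/ 85967343616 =383.73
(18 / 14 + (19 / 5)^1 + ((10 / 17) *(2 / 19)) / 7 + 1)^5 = 1552617915081349718244499 / 184651497216397815625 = 8408.37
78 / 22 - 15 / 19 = 576 / 209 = 2.76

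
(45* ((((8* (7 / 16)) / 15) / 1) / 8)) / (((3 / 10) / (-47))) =-1645 / 8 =-205.62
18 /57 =6 /19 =0.32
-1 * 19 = -19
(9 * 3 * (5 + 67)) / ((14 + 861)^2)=1944 / 765625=0.00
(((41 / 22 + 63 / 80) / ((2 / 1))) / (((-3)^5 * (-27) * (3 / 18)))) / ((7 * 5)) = 0.00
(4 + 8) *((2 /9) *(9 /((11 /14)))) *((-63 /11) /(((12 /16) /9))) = -254016 /121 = -2099.31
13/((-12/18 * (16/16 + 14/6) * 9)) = -13/20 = -0.65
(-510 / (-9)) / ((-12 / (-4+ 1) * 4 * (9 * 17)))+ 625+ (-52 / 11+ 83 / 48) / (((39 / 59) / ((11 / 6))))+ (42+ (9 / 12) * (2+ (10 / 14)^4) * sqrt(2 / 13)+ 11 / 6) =661.21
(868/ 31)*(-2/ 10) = -28/ 5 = -5.60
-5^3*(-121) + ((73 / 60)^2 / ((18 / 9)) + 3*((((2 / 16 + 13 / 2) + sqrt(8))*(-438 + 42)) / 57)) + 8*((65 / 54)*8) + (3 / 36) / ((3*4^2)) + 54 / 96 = 12365567431 / 820800-792*sqrt(2) / 19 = 15006.31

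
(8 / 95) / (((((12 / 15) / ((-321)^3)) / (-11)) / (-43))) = -31290048306 / 19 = -1646844647.68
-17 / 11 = -1.55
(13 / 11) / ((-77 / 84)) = -156 / 121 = -1.29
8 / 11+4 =52 / 11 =4.73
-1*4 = -4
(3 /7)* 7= 3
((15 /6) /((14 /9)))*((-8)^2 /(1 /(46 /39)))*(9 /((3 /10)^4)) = 36800000 /273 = 134798.53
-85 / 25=-17 / 5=-3.40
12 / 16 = 3 / 4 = 0.75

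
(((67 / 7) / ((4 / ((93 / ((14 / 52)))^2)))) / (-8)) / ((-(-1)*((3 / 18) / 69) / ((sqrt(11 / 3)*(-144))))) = 243264645468*sqrt(33) / 343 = 4074195322.39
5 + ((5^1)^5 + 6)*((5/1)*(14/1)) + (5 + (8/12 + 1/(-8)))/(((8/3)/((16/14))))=1753419/8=219177.38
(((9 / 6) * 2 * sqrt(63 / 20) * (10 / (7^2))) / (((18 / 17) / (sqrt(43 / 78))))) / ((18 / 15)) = 85 * sqrt(117390) / 45864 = 0.63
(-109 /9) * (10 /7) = -1090 /63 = -17.30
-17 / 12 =-1.42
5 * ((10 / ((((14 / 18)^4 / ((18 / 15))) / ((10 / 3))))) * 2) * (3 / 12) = 656100 / 2401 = 273.26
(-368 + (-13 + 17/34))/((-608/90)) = 34245/608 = 56.32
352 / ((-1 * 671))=-32 / 61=-0.52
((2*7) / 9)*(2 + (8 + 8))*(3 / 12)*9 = 63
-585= -585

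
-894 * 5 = -4470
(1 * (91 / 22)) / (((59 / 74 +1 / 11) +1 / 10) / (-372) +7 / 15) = 626262 / 70253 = 8.91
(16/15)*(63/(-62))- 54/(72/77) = -36477/620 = -58.83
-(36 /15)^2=-144 /25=-5.76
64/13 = 4.92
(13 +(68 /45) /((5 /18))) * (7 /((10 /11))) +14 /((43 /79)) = 1802871 /10750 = 167.71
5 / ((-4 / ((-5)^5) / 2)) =15625 / 2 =7812.50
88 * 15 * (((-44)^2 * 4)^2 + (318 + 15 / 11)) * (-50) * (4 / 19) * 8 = -126656334528000 / 19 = -6666122869894.74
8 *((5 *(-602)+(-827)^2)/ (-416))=-680919/ 52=-13094.60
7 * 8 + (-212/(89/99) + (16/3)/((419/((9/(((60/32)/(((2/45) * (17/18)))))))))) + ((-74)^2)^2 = 2264400967572164/75514275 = 29986396.18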